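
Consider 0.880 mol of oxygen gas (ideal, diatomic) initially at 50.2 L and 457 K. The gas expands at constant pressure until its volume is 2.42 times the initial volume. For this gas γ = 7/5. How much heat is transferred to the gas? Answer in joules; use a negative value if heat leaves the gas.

16600 J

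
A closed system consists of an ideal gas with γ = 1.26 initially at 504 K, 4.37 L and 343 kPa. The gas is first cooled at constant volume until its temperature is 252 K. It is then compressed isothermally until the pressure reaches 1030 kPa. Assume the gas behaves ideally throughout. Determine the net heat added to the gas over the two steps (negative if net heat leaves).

n = P₁V₁/(RT₁) = 343×4.37/(8.314×504) = 0.358 mol.
Step 1 — Isochoric: V stays 4.37 L; P/T = const ⇒ T₂ = 252 K, P₂ = 172 kPa.
W = 0 (no volume change).
ΔU = nCvΔT = 0.358×32.0×(252−504) = -2880 J.
Q = ΔU = -2880 J.
State after step 1: P = 172 kPa, V = 4.37 L, T = 252 K.
Step 2 — Isothermal: T stays 252 K; PV = const ⇒ V₂ = 0.728 L, P₂ = 1030 kPa.
ΔU = 0 (ideal gas, T constant).
W = nRT ln(V₂/V₁) = 0.358×8.314×252×ln(0.167) = -1340 J.
Q = ΔU + W = -1340 J.
Net over both steps: W = -1340 J, Q = -4230 J, ΔU = -2880 J.

-4230 J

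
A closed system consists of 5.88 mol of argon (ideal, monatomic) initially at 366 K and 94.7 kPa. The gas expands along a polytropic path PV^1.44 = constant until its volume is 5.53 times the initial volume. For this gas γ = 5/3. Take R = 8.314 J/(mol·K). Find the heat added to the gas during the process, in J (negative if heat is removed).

V₁ = nRT₁/P₁ = 5.88×8.314×366/94.7 = 189 L.
Polytropic n=1.44: T₂ = T₁(V₁/V₂)^(n−1) = 366×(0.181)^0.44 = 172 K; P₂ = P₁(V₁/V₂)^n = 8.07 kPa.
W = (P₁V₁−P₂V₂)/(n−1) = (94.7×189−8.07×1040)/0.44 = 21500 J.
ΔU = nCvΔT = 5.88×12.5×(172−366) = -14200 J.
Q = ΔU + W = 7310 J.

7310 J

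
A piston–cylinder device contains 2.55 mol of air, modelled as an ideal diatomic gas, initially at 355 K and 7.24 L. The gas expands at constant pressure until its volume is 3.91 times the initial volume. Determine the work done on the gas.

P₁ = nRT₁/V₁ = 2.55×8.314×355/7.24 = 1040 kPa.
Isobaric: P stays 1040 kPa; V/T = const ⇒ T₂ = 1390 K, V₂ = 28.3 L.
W = PΔV = 1040×(28.3−7.24) kPa·L = 21900 J.
Work done on the gas = −W_by = -21900 J.

-21900 J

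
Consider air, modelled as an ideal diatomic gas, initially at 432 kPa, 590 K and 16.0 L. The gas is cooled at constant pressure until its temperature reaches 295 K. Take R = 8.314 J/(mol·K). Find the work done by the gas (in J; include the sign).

-3460 J

n = P₁V₁/(RT₁) = 432×16.0/(8.314×590) = 1.41 mol.
Isobaric: P stays 432 kPa; V/T = const ⇒ T₂ = 295 K, V₂ = 8.00 L.
W = PΔV = 432×(8.00−16.0) kPa·L = -3460 J.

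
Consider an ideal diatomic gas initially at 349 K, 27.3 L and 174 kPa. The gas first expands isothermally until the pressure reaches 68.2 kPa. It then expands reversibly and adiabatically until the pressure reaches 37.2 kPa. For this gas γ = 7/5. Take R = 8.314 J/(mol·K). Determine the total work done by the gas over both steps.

6340 J

n = P₁V₁/(RT₁) = 174×27.3/(8.314×349) = 1.64 mol.
Step 1 — Isothermal: T stays 349 K; PV = const ⇒ V₂ = 69.7 L, P₂ = 68.2 kPa.
ΔU = 0 (ideal gas, T constant).
W = nRT ln(V₂/V₁) = 1.64×8.314×349×ln(2.55) = 4450 J.
Q = ΔU + W = 4450 J.
State after step 1: P = 68.2 kPa, V = 69.7 L, T = 349 K.
Step 2 — Adiabatic: T₂/T₁ = (P₂/P₁)^((γ−1)/γ) ⇒ T₂ = 349×(0.545)^0.286 = 294 K; V₂ = 107 L.
ΔU = nCvΔT = 1.64×20.8×(294−349) = -1890 J.
Q = 0 for an adiabatic process, so W = −ΔU = 1890 J.
Net over both steps: W = 6340 J, Q = 4450 J, ΔU = -1890 J.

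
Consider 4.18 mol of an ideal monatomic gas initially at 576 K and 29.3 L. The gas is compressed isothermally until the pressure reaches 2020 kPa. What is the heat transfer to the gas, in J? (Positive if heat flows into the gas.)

P₁ = nRT₁/V₁ = 4.18×8.314×576/29.3 = 683 kPa.
Isothermal: T stays 576 K; PV = const ⇒ V₂ = 9.91 L, P₂ = 2020 kPa.
ΔU = 0 (ideal gas, T constant).
W = nRT ln(V₂/V₁) = 4.18×8.314×576×ln(0.338) = -21700 J.
Q = ΔU + W = -21700 J.

-21700 J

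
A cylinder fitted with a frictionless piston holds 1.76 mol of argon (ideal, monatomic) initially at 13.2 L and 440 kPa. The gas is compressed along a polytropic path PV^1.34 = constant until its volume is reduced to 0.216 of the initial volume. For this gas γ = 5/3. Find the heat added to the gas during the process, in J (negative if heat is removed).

-5720 J

T₁ = P₁V₁/(nR) = 440×13.2/(1.76×8.314) = 397 K.
Polytropic n=1.34: T₂ = T₁(V₁/V₂)^(n−1) = 397×(4.63)^0.34 = 668 K; P₂ = P₁(V₁/V₂)^n = 3430 kPa.
W = (P₁V₁−P₂V₂)/(n−1) = (440×13.2−3430×2.85)/0.34 = -11700 J.
ΔU = nCvΔT = 1.76×12.5×(668−397) = 5960 J.
Q = ΔU + W = -5720 J.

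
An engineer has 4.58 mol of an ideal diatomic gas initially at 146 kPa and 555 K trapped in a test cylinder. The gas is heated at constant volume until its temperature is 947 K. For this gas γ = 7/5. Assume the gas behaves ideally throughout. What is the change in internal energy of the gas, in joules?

37300 J

V₁ = nRT₁/P₁ = 4.58×8.314×555/146 = 145 L.
Isochoric: V stays 145 L; P/T = const ⇒ T₂ = 947 K, P₂ = 249 kPa.
For an ideal gas ΔU = nCvΔT with Cv = (5/2)R = 20.8 J/(mol·K).
ΔU = 4.58×20.8×(947−555) = 37300 J.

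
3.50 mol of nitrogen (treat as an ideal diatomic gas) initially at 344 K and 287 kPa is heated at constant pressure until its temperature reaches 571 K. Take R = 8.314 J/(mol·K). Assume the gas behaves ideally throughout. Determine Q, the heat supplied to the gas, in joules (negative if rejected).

23100 J

V₁ = nRT₁/P₁ = 3.50×8.314×344/287 = 34.9 L.
Isobaric: P stays 287 kPa; V/T = const ⇒ T₂ = 571 K, V₂ = 57.9 L.
W = PΔV = 287×(57.9−34.9) kPa·L = 6610 J.
ΔU = nCvΔT = 3.50×20.8×(571−344) = 16500 J.
Q = ΔU + W = nCpΔT = 23100 J.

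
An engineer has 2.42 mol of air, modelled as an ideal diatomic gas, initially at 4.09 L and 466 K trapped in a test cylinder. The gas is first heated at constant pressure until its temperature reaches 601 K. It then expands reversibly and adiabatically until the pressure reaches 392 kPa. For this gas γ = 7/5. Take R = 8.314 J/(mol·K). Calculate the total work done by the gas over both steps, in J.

14700 J

P₁ = nRT₁/V₁ = 2.42×8.314×466/4.09 = 2290 kPa.
Step 1 — Isobaric: P stays 2290 kPa; V/T = const ⇒ T₂ = 601 K, V₂ = 5.27 L.
W = PΔV = 2290×(5.27−4.09) kPa·L = 2720 J.
ΔU = nCvΔT = 2.42×20.8×(601−466) = 6790 J.
Q = ΔU + W = nCpΔT = 9510 J.
State after step 1: P = 2290 kPa, V = 5.27 L, T = 601 K.
Step 2 — Adiabatic: T₂/T₁ = (P₂/P₁)^((γ−1)/γ) ⇒ T₂ = 601×(0.171)^0.286 = 363 K; V₂ = 18.6 L.
ΔU = nCvΔT = 2.42×20.8×(363−601) = -12000 J.
Q = 0 for an adiabatic process, so W = −ΔU = 12000 J.
Net over both steps: W = 14700 J, Q = 9510 J, ΔU = -5190 J.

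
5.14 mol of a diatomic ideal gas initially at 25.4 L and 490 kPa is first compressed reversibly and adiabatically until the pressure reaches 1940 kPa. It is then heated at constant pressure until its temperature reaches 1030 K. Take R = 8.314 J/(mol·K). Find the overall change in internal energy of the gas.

78900 J

T₁ = P₁V₁/(nR) = 490×25.4/(5.14×8.314) = 291 K.
Step 1 — Adiabatic: T₂/T₁ = (P₂/P₁)^((γ−1)/γ) ⇒ T₂ = 291×(3.96)^0.286 = 432 K; V₂ = 9.51 L.
ΔU = nCvΔT = 5.14×20.8×(432−291) = 15000 J.
Q = 0 for an adiabatic process, so W = −ΔU = -15000 J.
State after step 1: P = 1940 kPa, V = 9.51 L, T = 432 K.
Step 2 — Isobaric: P stays 1940 kPa; V/T = const ⇒ T₂ = 1030 K, V₂ = 22.7 L.
W = PΔV = 1940×(22.7−9.51) kPa·L = 25600 J.
ΔU = nCvΔT = 5.14×20.8×(1030−432) = 63900 J.
Q = ΔU + W = nCpΔT = 89500 J.
Net over both steps: W = 10600 J, Q = 89500 J, ΔU = 78900 J.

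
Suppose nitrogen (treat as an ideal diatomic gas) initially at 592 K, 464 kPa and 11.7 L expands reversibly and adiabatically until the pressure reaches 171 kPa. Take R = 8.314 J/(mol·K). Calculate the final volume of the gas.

Adiabatic: T₂/T₁ = (P₂/P₁)^((γ−1)/γ) ⇒ T₂ = 592×(0.369)^0.286 = 445 K; V₂ = 23.9 L.

23.9 L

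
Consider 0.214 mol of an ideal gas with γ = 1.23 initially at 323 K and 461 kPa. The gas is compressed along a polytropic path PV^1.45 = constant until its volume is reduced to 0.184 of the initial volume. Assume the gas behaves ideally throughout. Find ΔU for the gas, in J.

2850 J

V₁ = nRT₁/P₁ = 0.214×8.314×323/461 = 1.25 L.
Polytropic n=1.45: T₂ = T₁(V₁/V₂)^(n−1) = 323×(5.43)^0.45 = 692 K; P₂ = P₁(V₁/V₂)^n = 5370 kPa.
For an ideal gas ΔU = nCvΔT with Cv = R/(γ−1) = 36.1 J/(mol·K).
ΔU = 0.214×36.1×(692−323) = 2850 J.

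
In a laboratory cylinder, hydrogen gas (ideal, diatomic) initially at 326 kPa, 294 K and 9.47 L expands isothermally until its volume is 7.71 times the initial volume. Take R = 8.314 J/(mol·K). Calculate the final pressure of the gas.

42.3 kPa

Isothermal: T stays 294 K; PV = const ⇒ V₂ = 73.0 L, P₂ = 42.3 kPa.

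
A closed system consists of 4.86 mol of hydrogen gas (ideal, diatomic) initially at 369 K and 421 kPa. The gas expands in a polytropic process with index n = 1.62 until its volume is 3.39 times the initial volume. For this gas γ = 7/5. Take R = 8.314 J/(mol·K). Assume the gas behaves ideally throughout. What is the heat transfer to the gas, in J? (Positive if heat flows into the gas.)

V₁ = nRT₁/P₁ = 4.86×8.314×369/421 = 35.4 L.
Polytropic n=1.62: T₂ = T₁(V₁/V₂)^(n−1) = 369×(0.295)^0.62 = 173 K; P₂ = P₁(V₁/V₂)^n = 58.3 kPa.
W = (P₁V₁−P₂V₂)/(n−1) = (421×35.4−58.3×120)/0.62 = 12800 J.
ΔU = nCvΔT = 4.86×20.8×(173−369) = -19800 J.
Q = ΔU + W = -7020 J.

-7020 J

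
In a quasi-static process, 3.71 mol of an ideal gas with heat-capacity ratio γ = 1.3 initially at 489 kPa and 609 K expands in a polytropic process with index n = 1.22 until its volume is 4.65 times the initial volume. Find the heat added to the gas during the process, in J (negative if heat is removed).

6530 J

V₁ = nRT₁/P₁ = 3.71×8.314×609/489 = 38.4 L.
Polytropic n=1.22: T₂ = T₁(V₁/V₂)^(n−1) = 609×(0.215)^0.22 = 434 K; P₂ = P₁(V₁/V₂)^n = 75.0 kPa.
W = (P₁V₁−P₂V₂)/(n−1) = (489×38.4−75.0×179)/0.22 = 24500 J.
ΔU = nCvΔT = 3.71×27.7×(434−609) = -18000 J.
Q = ΔU + W = 6530 J.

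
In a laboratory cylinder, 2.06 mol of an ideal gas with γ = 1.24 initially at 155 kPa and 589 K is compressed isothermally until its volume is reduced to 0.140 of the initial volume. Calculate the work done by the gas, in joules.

V₁ = nRT₁/P₁ = 2.06×8.314×589/155 = 65.1 L.
Isothermal: T stays 589 K; PV = const ⇒ V₂ = 9.11 L, P₂ = 1110 kPa.
W = nRT ln(V₂/V₁) = 2.06×8.314×589×ln(0.140) = -19800 J.

-19800 J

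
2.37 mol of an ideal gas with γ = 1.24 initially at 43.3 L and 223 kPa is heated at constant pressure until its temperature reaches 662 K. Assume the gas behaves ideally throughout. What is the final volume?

58.5 L

T₁ = P₁V₁/(nR) = 223×43.3/(2.37×8.314) = 490 K.
Isobaric: P stays 223 kPa; V/T = const ⇒ T₂ = 662 K, V₂ = 58.5 L.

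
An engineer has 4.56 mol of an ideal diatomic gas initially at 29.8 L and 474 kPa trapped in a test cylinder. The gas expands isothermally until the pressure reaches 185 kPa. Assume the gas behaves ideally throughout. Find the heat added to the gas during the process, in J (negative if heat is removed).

13300 J

T₁ = P₁V₁/(nR) = 474×29.8/(4.56×8.314) = 373 K.
Isothermal: T stays 373 K; PV = const ⇒ V₂ = 76.4 L, P₂ = 185 kPa.
ΔU = 0 (ideal gas, T constant).
W = nRT ln(V₂/V₁) = 4.56×8.314×373×ln(2.56) = 13300 J.
Q = ΔU + W = 13300 J.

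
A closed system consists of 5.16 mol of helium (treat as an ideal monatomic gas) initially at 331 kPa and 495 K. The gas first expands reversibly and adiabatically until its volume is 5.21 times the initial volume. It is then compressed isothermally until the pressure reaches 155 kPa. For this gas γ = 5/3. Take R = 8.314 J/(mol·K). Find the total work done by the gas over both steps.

V₁ = nRT₁/P₁ = 5.16×8.314×495/331 = 64.2 L.
Step 1 — Adiabatic: TV^(γ−1) = const ⇒ T₂ = 495×(0.192)^0.667 = 165 K; PV^γ = const ⇒ P₂ = 21.1 kPa.
ΔU = nCvΔT = 5.16×12.5×(165−495) = -21300 J.
Q = 0 for an adiabatic process, so W = −ΔU = 21300 J.
State after step 1: P = 21.1 kPa, V = 334 L, T = 165 K.
Step 2 — Isothermal: T stays 165 K; PV = const ⇒ V₂ = 45.6 L, P₂ = 155 kPa.
ΔU = 0 (ideal gas, T constant).
W = nRT ln(V₂/V₁) = 5.16×8.314×165×ln(0.136) = -14100 J.
Q = ΔU + W = -14100 J.
Net over both steps: W = 7180 J, Q = -14100 J, ΔU = -21300 J.

7180 J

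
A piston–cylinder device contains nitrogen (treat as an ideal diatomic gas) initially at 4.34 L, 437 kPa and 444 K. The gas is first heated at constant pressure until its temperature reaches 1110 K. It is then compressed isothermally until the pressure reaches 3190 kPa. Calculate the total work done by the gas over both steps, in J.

n = P₁V₁/(RT₁) = 437×4.34/(8.314×444) = 0.514 mol.
Step 1 — Isobaric: P stays 437 kPa; V/T = const ⇒ T₂ = 1110 K, V₂ = 10.8 L.
W = PΔV = 437×(10.8−4.34) kPa·L = 2840 J.
ΔU = nCvΔT = 0.514×20.8×(1110−444) = 7110 J.
Q = ΔU + W = nCpΔT = 9960 J.
State after step 1: P = 437 kPa, V = 10.8 L, T = 1110 K.
Step 2 — Isothermal: T stays 1110 K; PV = const ⇒ V₂ = 1.49 L, P₂ = 3190 kPa.
ΔU = 0 (ideal gas, T constant).
W = nRT ln(V₂/V₁) = 0.514×8.314×1110×ln(0.137) = -9430 J.
Q = ΔU + W = -9430 J.
Net over both steps: W = -6580 J, Q = 532 J, ΔU = 7110 J.

-6580 J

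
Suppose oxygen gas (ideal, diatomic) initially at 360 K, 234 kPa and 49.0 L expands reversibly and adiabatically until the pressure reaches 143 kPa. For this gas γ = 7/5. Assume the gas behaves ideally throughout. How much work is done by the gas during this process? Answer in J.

3760 J

n = P₁V₁/(RT₁) = 234×49.0/(8.314×360) = 3.83 mol.
Adiabatic: T₂/T₁ = (P₂/P₁)^((γ−1)/γ) ⇒ T₂ = 360×(0.611)^0.286 = 313 K; V₂ = 69.7 L.
ΔU = nCvΔT = 3.83×20.8×(313−360) = -3760 J.
Q = 0 for an adiabatic process, so W = −ΔU = 3760 J.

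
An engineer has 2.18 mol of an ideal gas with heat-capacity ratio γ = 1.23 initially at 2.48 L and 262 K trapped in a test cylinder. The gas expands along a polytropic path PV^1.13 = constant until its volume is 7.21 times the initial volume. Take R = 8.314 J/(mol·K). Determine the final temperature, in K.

203 K

P₁ = nRT₁/V₁ = 2.18×8.314×262/2.48 = 1910 kPa.
Polytropic n=1.13: T₂ = T₁(V₁/V₂)^(n−1) = 262×(0.139)^0.13 = 203 K; P₂ = P₁(V₁/V₂)^n = 205 kPa.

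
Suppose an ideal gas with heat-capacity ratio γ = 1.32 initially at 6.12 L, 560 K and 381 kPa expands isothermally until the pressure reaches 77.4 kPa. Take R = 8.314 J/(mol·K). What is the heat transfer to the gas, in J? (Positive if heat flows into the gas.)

n = P₁V₁/(RT₁) = 381×6.12/(8.314×560) = 0.501 mol.
Isothermal: T stays 560 K; PV = const ⇒ V₂ = 30.1 L, P₂ = 77.4 kPa.
ΔU = 0 (ideal gas, T constant).
W = nRT ln(V₂/V₁) = 0.501×8.314×560×ln(4.92) = 3720 J.
Q = ΔU + W = 3720 J.

3720 J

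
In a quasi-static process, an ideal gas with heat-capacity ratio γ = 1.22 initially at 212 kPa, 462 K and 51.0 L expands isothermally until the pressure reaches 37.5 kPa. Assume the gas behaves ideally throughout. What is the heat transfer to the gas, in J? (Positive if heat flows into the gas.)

18700 J

n = P₁V₁/(RT₁) = 212×51.0/(8.314×462) = 2.81 mol.
Isothermal: T stays 462 K; PV = const ⇒ V₂ = 288 L, P₂ = 37.5 kPa.
ΔU = 0 (ideal gas, T constant).
W = nRT ln(V₂/V₁) = 2.81×8.314×462×ln(5.65) = 18700 J.
Q = ΔU + W = 18700 J.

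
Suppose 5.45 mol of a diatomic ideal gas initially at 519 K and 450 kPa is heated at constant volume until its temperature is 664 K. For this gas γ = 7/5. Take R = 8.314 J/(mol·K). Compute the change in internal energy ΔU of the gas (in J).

V₁ = nRT₁/P₁ = 5.45×8.314×519/450 = 52.3 L.
Isochoric: V stays 52.3 L; P/T = const ⇒ T₂ = 664 K, P₂ = 576 kPa.
For an ideal gas ΔU = nCvΔT with Cv = (5/2)R = 20.8 J/(mol·K).
ΔU = 5.45×20.8×(664−519) = 16400 J.

16400 J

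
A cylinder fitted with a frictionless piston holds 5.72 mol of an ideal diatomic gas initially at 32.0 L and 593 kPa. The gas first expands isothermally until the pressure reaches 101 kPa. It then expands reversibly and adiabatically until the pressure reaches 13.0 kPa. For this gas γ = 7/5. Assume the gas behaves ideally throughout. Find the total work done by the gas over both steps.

T₁ = P₁V₁/(nR) = 593×32.0/(5.72×8.314) = 399 K.
Step 1 — Isothermal: T stays 399 K; PV = const ⇒ V₂ = 188 L, P₂ = 101 kPa.
ΔU = 0 (ideal gas, T constant).
W = nRT ln(V₂/V₁) = 5.72×8.314×399×ln(5.87) = 33600 J.
Q = ΔU + W = 33600 J.
State after step 1: P = 101 kPa, V = 188 L, T = 399 K.
Step 2 — Adiabatic: T₂/T₁ = (P₂/P₁)^((γ−1)/γ) ⇒ T₂ = 399×(0.129)^0.286 = 222 K; V₂ = 813 L.
ΔU = nCvΔT = 5.72×20.8×(222−399) = -21000 J.
Q = 0 for an adiabatic process, so W = −ΔU = 21000 J.
Net over both steps: W = 54600 J, Q = 33600 J, ΔU = -21000 J.

54600 J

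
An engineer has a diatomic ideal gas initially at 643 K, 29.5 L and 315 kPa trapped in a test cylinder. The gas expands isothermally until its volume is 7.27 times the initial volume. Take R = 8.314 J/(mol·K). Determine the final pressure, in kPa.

Isothermal: T stays 643 K; PV = const ⇒ V₂ = 214 L, P₂ = 43.3 kPa.

43.3 kPa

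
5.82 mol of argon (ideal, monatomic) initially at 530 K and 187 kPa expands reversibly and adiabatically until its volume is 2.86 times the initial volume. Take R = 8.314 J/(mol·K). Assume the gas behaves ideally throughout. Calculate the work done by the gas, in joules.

19400 J

V₁ = nRT₁/P₁ = 5.82×8.314×530/187 = 137 L.
Adiabatic: TV^(γ−1) = const ⇒ T₂ = 530×(0.350)^0.667 = 263 K; PV^γ = const ⇒ P₂ = 32.5 kPa.
ΔU = nCvΔT = 5.82×12.5×(263−530) = -19400 J.
Q = 0 for an adiabatic process, so W = −ΔU = 19400 J.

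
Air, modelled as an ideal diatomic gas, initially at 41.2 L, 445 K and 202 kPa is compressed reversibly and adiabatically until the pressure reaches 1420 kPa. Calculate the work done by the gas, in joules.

n = P₁V₁/(RT₁) = 202×41.2/(8.314×445) = 2.25 mol.
Adiabatic: T₂/T₁ = (P₂/P₁)^((γ−1)/γ) ⇒ T₂ = 445×(7.03)^0.286 = 777 K; V₂ = 10.2 L.
ΔU = nCvΔT = 2.25×20.8×(777−445) = 15500 J.
Q = 0 for an adiabatic process, so W = −ΔU = -15500 J.

-15500 J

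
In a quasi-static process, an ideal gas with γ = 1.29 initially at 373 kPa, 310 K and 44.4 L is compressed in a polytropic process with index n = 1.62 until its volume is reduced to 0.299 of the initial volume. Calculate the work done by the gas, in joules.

n = P₁V₁/(RT₁) = 373×44.4/(8.314×310) = 6.43 mol.
Polytropic n=1.62: T₂ = T₁(V₁/V₂)^(n−1) = 310×(3.34)^0.62 = 655 K; P₂ = P₁(V₁/V₂)^n = 2640 kPa.
W = (P₁V₁−P₂V₂)/(n−1) = (373×44.4−2640×13.3)/0.62 = -29800 J.

-29800 J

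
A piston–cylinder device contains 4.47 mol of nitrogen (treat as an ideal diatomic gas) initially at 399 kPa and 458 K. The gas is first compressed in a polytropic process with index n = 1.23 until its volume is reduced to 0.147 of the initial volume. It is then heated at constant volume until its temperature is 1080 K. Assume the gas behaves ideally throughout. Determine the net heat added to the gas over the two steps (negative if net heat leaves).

16800 J

V₁ = nRT₁/P₁ = 4.47×8.314×458/399 = 42.7 L.
Step 1 — Polytropic n=1.23: T₂ = T₁(V₁/V₂)^(n−1) = 458×(6.80)^0.23 = 712 K; P₂ = P₁(V₁/V₂)^n = 4220 kPa.
W = (P₁V₁−P₂V₂)/(n−1) = (399×42.7−4220×6.27)/0.23 = -41000 J.
ΔU = nCvΔT = 4.47×20.8×(712−458) = 23600 J.
Q = ΔU + W = -17400 J.
State after step 1: P = 4220 kPa, V = 6.27 L, T = 712 K.
Step 2 — Isochoric: V stays 6.27 L; P/T = const ⇒ T₂ = 1080 K, P₂ = 6400 kPa.
W = 0 (no volume change).
ΔU = nCvΔT = 4.47×20.8×(1080−712) = 34200 J.
Q = ΔU = 34200 J.
Net over both steps: W = -41000 J, Q = 16800 J, ΔU = 57800 J.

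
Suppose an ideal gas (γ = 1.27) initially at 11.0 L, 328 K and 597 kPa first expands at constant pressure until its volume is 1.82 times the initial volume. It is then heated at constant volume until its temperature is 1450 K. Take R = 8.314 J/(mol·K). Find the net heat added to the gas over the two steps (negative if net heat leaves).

n = P₁V₁/(RT₁) = 597×11.0/(8.314×328) = 2.41 mol.
Step 1 — Isobaric: P stays 597 kPa; V/T = const ⇒ T₂ = 597 K, V₂ = 20.0 L.
W = PΔV = 597×(20.0−11.0) kPa·L = 5380 J.
ΔU = nCvΔT = 2.41×30.8×(597−328) = 19900 J.
Q = ΔU + W = nCpΔT = 25300 J.
State after step 1: P = 597 kPa, V = 20.0 L, T = 597 K.
Step 2 — Isochoric: V stays 20.0 L; P/T = const ⇒ T₂ = 1450 K, P₂ = 1450 kPa.
W = 0 (no volume change).
ΔU = nCvΔT = 2.41×30.8×(1450−597) = 63300 J.
Q = ΔU = 63300 J.
Net over both steps: W = 5380 J, Q = 88600 J, ΔU = 83200 J.

88600 J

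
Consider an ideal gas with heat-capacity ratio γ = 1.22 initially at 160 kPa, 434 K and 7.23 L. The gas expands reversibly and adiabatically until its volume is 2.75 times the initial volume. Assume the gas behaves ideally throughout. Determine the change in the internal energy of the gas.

n = P₁V₁/(RT₁) = 160×7.23/(8.314×434) = 0.321 mol.
Adiabatic: TV^(γ−1) = const ⇒ T₂ = 434×(0.364)^0.220 = 347 K; PV^γ = const ⇒ P₂ = 46.6 kPa.
For an ideal gas ΔU = nCvΔT with Cv = R/(γ−1) = 37.8 J/(mol·K).
ΔU = 0.321×37.8×(347−434) = -1050 J.

-1050 J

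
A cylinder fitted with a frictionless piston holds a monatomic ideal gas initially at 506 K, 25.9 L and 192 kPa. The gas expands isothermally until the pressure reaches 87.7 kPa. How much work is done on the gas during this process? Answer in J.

-3900 J

n = P₁V₁/(RT₁) = 192×25.9/(8.314×506) = 1.18 mol.
Isothermal: T stays 506 K; PV = const ⇒ V₂ = 56.7 L, P₂ = 87.7 kPa.
W = nRT ln(V₂/V₁) = 1.18×8.314×506×ln(2.19) = 3900 J.
Work done on the gas = −W_by = -3900 J.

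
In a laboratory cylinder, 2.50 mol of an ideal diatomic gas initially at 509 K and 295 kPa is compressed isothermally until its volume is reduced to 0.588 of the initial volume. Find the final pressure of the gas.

502 kPa

V₁ = nRT₁/P₁ = 2.50×8.314×509/295 = 35.9 L.
Isothermal: T stays 509 K; PV = const ⇒ V₂ = 21.1 L, P₂ = 502 kPa.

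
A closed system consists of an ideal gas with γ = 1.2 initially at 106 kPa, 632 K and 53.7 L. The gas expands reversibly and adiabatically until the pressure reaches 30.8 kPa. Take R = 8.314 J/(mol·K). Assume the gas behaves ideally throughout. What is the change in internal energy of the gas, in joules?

n = P₁V₁/(RT₁) = 106×53.7/(8.314×632) = 1.08 mol.
Adiabatic: T₂/T₁ = (P₂/P₁)^((γ−1)/γ) ⇒ T₂ = 632×(0.291)^0.167 = 514 K; V₂ = 150 L.
For an ideal gas ΔU = nCvΔT with Cv = R/(γ−1) = 41.6 J/(mol·K).
ΔU = 1.08×41.6×(514−632) = -5300 J.

-5300 J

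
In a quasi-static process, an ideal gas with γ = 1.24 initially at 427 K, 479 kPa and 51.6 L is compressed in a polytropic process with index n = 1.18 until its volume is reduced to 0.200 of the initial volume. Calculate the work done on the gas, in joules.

n = P₁V₁/(RT₁) = 479×51.6/(8.314×427) = 6.96 mol.
Polytropic n=1.18: T₂ = T₁(V₁/V₂)^(n−1) = 427×(5.00)^0.18 = 570 K; P₂ = P₁(V₁/V₂)^n = 3200 kPa.
W = (P₁V₁−P₂V₂)/(n−1) = (479×51.6−3200×10.3)/0.18 = -46100 J.
Work done on the gas = −W_by = 46100 J.

46100 J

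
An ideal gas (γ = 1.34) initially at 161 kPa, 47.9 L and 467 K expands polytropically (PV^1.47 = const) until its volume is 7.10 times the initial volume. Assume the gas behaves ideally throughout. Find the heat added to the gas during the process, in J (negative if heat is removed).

-3780 J

n = P₁V₁/(RT₁) = 161×47.9/(8.314×467) = 1.99 mol.
Polytropic n=1.47: T₂ = T₁(V₁/V₂)^(n−1) = 467×(0.141)^0.47 = 186 K; P₂ = P₁(V₁/V₂)^n = 9.03 kPa.
W = (P₁V₁−P₂V₂)/(n−1) = (161×47.9−9.03×340)/0.47 = 9880 J.
ΔU = nCvΔT = 1.99×24.5×(186−467) = -13700 J.
Q = ΔU + W = -3780 J.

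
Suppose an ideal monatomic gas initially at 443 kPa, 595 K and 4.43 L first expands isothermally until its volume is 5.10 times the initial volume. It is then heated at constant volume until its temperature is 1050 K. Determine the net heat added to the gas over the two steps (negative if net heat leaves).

n = P₁V₁/(RT₁) = 443×4.43/(8.314×595) = 0.397 mol.
Step 1 — Isothermal: T stays 595 K; PV = const ⇒ V₂ = 22.6 L, P₂ = 86.9 kPa.
ΔU = 0 (ideal gas, T constant).
W = nRT ln(V₂/V₁) = 0.397×8.314×595×ln(5.10) = 3200 J.
Q = ΔU + W = 3200 J.
State after step 1: P = 86.9 kPa, V = 22.6 L, T = 595 K.
Step 2 — Isochoric: V stays 22.6 L; P/T = const ⇒ T₂ = 1050 K, P₂ = 153 kPa.
W = 0 (no volume change).
ΔU = nCvΔT = 0.397×12.5×(1050−595) = 2250 J.
Q = ΔU = 2250 J.
Net over both steps: W = 3200 J, Q = 5450 J, ΔU = 2250 J.

5450 J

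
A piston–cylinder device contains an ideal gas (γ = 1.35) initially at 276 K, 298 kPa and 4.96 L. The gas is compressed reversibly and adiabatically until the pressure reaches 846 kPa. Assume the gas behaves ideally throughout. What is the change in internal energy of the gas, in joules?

n = P₁V₁/(RT₁) = 298×4.96/(8.314×276) = 0.644 mol.
Adiabatic: T₂/T₁ = (P₂/P₁)^((γ−1)/γ) ⇒ T₂ = 276×(2.84)^0.259 = 362 K; V₂ = 2.29 L.
For an ideal gas ΔU = nCvΔT with Cv = R/(γ−1) = 23.8 J/(mol·K).
ΔU = 0.644×23.8×(362−276) = 1310 J.

1310 J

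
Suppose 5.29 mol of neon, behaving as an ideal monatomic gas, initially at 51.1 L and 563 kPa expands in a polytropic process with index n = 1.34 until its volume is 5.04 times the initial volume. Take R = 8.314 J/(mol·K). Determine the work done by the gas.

35800 J

T₁ = P₁V₁/(nR) = 563×51.1/(5.29×8.314) = 654 K.
Polytropic n=1.34: T₂ = T₁(V₁/V₂)^(n−1) = 654×(0.198)^0.34 = 377 K; P₂ = P₁(V₁/V₂)^n = 64.5 kPa.
W = (P₁V₁−P₂V₂)/(n−1) = (563×51.1−64.5×258)/0.34 = 35800 J.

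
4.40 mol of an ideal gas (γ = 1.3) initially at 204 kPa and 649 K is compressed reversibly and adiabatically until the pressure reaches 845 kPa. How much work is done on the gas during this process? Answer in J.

30700 J

V₁ = nRT₁/P₁ = 4.40×8.314×649/204 = 116 L.
Adiabatic: T₂/T₁ = (P₂/P₁)^((γ−1)/γ) ⇒ T₂ = 649×(4.14)^0.231 = 901 K; V₂ = 39.0 L.
ΔU = nCvΔT = 4.40×27.7×(901−649) = 30700 J.
Q = 0 for an adiabatic process, so W = −ΔU = -30700 J.
Work done on the gas = −W_by = 30700 J.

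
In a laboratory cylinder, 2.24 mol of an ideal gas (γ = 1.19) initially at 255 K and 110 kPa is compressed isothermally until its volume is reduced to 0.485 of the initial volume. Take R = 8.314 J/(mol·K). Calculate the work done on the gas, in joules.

V₁ = nRT₁/P₁ = 2.24×8.314×255/110 = 43.2 L.
Isothermal: T stays 255 K; PV = const ⇒ V₂ = 20.9 L, P₂ = 227 kPa.
W = nRT ln(V₂/V₁) = 2.24×8.314×255×ln(0.485) = -3440 J.
Work done on the gas = −W_by = 3440 J.

3440 J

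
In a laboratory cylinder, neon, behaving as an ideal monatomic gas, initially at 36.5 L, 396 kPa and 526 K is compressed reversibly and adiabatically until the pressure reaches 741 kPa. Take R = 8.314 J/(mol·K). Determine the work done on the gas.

n = P₁V₁/(RT₁) = 396×36.5/(8.314×526) = 3.31 mol.
Adiabatic: T₂/T₁ = (P₂/P₁)^((γ−1)/γ) ⇒ T₂ = 526×(1.87)^0.400 = 676 K; V₂ = 25.1 L.
ΔU = nCvΔT = 3.31×12.5×(676−526) = 6180 J.
Q = 0 for an adiabatic process, so W = −ΔU = -6180 J.
Work done on the gas = −W_by = 6180 J.

6180 J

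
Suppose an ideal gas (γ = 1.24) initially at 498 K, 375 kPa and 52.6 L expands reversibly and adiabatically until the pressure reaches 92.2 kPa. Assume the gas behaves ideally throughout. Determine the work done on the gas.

n = P₁V₁/(RT₁) = 375×52.6/(8.314×498) = 4.76 mol.
Adiabatic: T₂/T₁ = (P₂/P₁)^((γ−1)/γ) ⇒ T₂ = 498×(0.246)^0.194 = 380 K; V₂ = 163 L.
ΔU = nCvΔT = 4.76×34.6×(380−498) = -19500 J.
Q = 0 for an adiabatic process, so W = −ΔU = 19500 J.
Work done on the gas = −W_by = -19500 J.

-19500 J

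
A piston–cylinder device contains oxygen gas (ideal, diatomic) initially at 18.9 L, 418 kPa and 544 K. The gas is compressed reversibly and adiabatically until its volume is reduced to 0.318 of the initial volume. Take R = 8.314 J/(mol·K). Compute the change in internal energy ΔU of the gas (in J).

11500 J

n = P₁V₁/(RT₁) = 418×18.9/(8.314×544) = 1.75 mol.
Adiabatic: TV^(γ−1) = const ⇒ T₂ = 544×(3.14)^0.400 = 860 K; PV^γ = const ⇒ P₂ = 2080 kPa.
For an ideal gas ΔU = nCvΔT with Cv = (5/2)R = 20.8 J/(mol·K).
ΔU = 1.75×20.8×(860−544) = 11500 J.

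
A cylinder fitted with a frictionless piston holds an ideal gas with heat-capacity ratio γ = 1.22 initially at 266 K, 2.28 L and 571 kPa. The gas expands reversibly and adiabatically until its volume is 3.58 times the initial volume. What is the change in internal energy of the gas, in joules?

n = P₁V₁/(RT₁) = 571×2.28/(8.314×266) = 0.589 mol.
Adiabatic: TV^(γ−1) = const ⇒ T₂ = 266×(0.279)^0.220 = 201 K; PV^γ = const ⇒ P₂ = 120 kPa.
For an ideal gas ΔU = nCvΔT with Cv = R/(γ−1) = 37.8 J/(mol·K).
ΔU = 0.589×37.8×(201−266) = -1450 J.

-1450 J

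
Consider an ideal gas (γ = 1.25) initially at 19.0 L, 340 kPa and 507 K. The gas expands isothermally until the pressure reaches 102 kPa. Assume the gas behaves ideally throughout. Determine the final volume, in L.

Isothermal: T stays 507 K; PV = const ⇒ V₂ = 63.3 L, P₂ = 102 kPa.

63.3 L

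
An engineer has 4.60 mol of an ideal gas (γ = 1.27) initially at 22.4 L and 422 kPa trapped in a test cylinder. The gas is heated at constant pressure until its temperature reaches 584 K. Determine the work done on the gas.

-12900 J

T₁ = P₁V₁/(nR) = 422×22.4/(4.60×8.314) = 247 K.
Isobaric: P stays 422 kPa; V/T = const ⇒ T₂ = 584 K, V₂ = 52.9 L.
W = PΔV = 422×(52.9−22.4) kPa·L = 12900 J.
Work done on the gas = −W_by = -12900 J.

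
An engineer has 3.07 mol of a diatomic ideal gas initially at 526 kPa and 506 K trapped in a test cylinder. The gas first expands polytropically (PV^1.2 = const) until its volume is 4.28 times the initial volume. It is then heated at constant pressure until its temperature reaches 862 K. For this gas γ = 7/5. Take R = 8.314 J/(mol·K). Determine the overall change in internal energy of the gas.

V₁ = nRT₁/P₁ = 3.07×8.314×506/526 = 24.6 L.
Step 1 — Polytropic n=1.2: T₂ = T₁(V₁/V₂)^(n−1) = 506×(0.234)^0.20 = 378 K; P₂ = P₁(V₁/V₂)^n = 91.9 kPa.
W = (P₁V₁−P₂V₂)/(n−1) = (526×24.6−91.9×105)/0.20 = 16300 J.
ΔU = nCvΔT = 3.07×20.8×(378−506) = -8150 J.
Q = ΔU + W = 8150 J.
State after step 1: P = 91.9 kPa, V = 105 L, T = 378 K.
Step 2 — Isobaric: P stays 91.9 kPa; V/T = const ⇒ T₂ = 862 K, V₂ = 239 L.
W = PΔV = 91.9×(239−105) kPa·L = 12300 J.
ΔU = nCvΔT = 3.07×20.8×(862−378) = 30900 J.
Q = ΔU + W = nCpΔT = 43200 J.
Net over both steps: W = 28600 J, Q = 51400 J, ΔU = 22700 J.

22700 J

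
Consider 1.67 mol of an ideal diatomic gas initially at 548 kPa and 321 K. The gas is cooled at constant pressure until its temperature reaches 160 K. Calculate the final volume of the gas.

4.05 L

V₁ = nRT₁/P₁ = 1.67×8.314×321/548 = 8.13 L.
Isobaric: P stays 548 kPa; V/T = const ⇒ T₂ = 160 K, V₂ = 4.05 L.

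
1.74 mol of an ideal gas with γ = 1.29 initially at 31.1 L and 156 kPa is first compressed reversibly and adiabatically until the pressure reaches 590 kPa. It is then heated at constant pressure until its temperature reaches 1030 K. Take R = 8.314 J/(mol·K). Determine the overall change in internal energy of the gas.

T₁ = P₁V₁/(nR) = 156×31.1/(1.74×8.314) = 335 K.
Step 1 — Adiabatic: T₂/T₁ = (P₂/P₁)^((γ−1)/γ) ⇒ T₂ = 335×(3.78)^0.225 = 452 K; V₂ = 11.1 L.
ΔU = nCvΔT = 1.74×28.7×(452−335) = 5830 J.
Q = 0 for an adiabatic process, so W = −ΔU = -5830 J.
State after step 1: P = 590 kPa, V = 11.1 L, T = 452 K.
Step 2 — Isobaric: P stays 590 kPa; V/T = const ⇒ T₂ = 1030 K, V₂ = 25.3 L.
W = PΔV = 590×(25.3−11.1) kPa·L = 8360 J.
ΔU = nCvΔT = 1.74×28.7×(1030−452) = 28800 J.
Q = ΔU + W = nCpΔT = 37200 J.
Net over both steps: W = 2530 J, Q = 37200 J, ΔU = 34700 J.

34700 J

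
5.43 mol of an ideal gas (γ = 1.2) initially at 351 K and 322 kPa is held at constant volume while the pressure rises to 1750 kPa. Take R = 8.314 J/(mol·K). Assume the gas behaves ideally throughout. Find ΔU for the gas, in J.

351000 J

V₁ = nRT₁/P₁ = 5.43×8.314×351/322 = 49.2 L.
Isochoric: V stays 49.2 L; P/T = const ⇒ T₂ = 1910 K, P₂ = 1750 kPa.
For an ideal gas ΔU = nCvΔT with Cv = R/(γ−1) = 41.6 J/(mol·K).
ΔU = 5.43×41.6×(1910−351) = 351000 J.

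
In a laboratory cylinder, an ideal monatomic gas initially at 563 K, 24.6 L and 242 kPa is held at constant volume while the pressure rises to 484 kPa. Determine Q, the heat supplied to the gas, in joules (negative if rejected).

8930 J

n = P₁V₁/(RT₁) = 242×24.6/(8.314×563) = 1.27 mol.
Isochoric: V stays 24.6 L; P/T = const ⇒ T₂ = 1130 K, P₂ = 484 kPa.
W = 0 (no volume change).
ΔU = nCvΔT = 1.27×12.5×(1130−563) = 8930 J.
Q = ΔU = 8930 J.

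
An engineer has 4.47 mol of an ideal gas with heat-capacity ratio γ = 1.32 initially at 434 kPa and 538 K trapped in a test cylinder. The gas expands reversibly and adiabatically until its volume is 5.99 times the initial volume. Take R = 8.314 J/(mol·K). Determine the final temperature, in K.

V₁ = nRT₁/P₁ = 4.47×8.314×538/434 = 46.1 L.
Adiabatic: TV^(γ−1) = const ⇒ T₂ = 538×(0.167)^0.320 = 303 K; PV^γ = const ⇒ P₂ = 40.9 kPa.

303 K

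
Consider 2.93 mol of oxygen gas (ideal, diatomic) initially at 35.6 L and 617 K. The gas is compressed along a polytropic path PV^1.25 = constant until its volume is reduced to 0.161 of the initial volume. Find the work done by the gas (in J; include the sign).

P₁ = nRT₁/V₁ = 2.93×8.314×617/35.6 = 422 kPa.
Polytropic n=1.25: T₂ = T₁(V₁/V₂)^(n−1) = 617×(6.21)^0.25 = 974 K; P₂ = P₁(V₁/V₂)^n = 4140 kPa.
W = (P₁V₁−P₂V₂)/(n−1) = (422×35.6−4140×5.73)/0.25 = -34800 J.

-34800 J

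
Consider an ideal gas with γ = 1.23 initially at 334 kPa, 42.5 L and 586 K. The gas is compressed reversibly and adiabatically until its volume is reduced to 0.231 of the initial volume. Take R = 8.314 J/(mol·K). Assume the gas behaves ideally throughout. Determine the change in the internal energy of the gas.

n = P₁V₁/(RT₁) = 334×42.5/(8.314×586) = 2.91 mol.
Adiabatic: TV^(γ−1) = const ⇒ T₂ = 586×(4.33)^0.230 = 821 K; PV^γ = const ⇒ P₂ = 2030 kPa.
For an ideal gas ΔU = nCvΔT with Cv = R/(γ−1) = 36.1 J/(mol·K).
ΔU = 2.91×36.1×(821−586) = 24700 J.

24700 J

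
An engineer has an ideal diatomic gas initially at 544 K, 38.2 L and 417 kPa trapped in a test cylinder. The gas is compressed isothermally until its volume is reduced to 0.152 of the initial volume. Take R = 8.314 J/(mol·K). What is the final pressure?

Isothermal: T stays 544 K; PV = const ⇒ V₂ = 5.81 L, P₂ = 2740 kPa.

2740 kPa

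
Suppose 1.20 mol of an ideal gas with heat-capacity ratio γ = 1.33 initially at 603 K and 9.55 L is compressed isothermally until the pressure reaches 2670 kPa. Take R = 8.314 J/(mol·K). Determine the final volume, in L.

2.25 L

P₁ = nRT₁/V₁ = 1.20×8.314×603/9.55 = 630 kPa.
Isothermal: T stays 603 K; PV = const ⇒ V₂ = 2.25 L, P₂ = 2670 kPa.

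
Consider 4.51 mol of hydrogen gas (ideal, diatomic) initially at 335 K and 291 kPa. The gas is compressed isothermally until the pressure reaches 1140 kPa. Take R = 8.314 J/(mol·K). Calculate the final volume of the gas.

11.0 L

V₁ = nRT₁/P₁ = 4.51×8.314×335/291 = 43.2 L.
Isothermal: T stays 335 K; PV = const ⇒ V₂ = 11.0 L, P₂ = 1140 kPa.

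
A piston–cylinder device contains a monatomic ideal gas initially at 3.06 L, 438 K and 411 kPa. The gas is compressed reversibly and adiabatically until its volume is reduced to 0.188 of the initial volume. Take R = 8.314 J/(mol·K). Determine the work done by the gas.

n = P₁V₁/(RT₁) = 411×3.06/(8.314×438) = 0.345 mol.
Adiabatic: TV^(γ−1) = const ⇒ T₂ = 438×(5.32)^0.667 = 1330 K; PV^γ = const ⇒ P₂ = 6660 kPa.
ΔU = nCvΔT = 0.345×12.5×(1330−438) = 3860 J.
Q = 0 for an adiabatic process, so W = −ΔU = -3860 J.

-3860 J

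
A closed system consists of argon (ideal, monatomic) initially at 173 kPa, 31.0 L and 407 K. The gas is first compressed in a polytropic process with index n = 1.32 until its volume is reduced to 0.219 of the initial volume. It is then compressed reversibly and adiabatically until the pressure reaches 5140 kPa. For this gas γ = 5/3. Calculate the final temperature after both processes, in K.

1150 K

n = P₁V₁/(RT₁) = 173×31.0/(8.314×407) = 1.58 mol.
Step 1 — Polytropic n=1.32: T₂ = T₁(V₁/V₂)^(n−1) = 407×(4.57)^0.32 = 662 K; P₂ = P₁(V₁/V₂)^n = 1280 kPa.
W = (P₁V₁−P₂V₂)/(n−1) = (173×31.0−1280×6.79)/0.32 = -10500 J.
ΔU = nCvΔT = 1.58×12.5×(662−407) = 5030 J.
Q = ΔU + W = -5450 J.
State after step 1: P = 1280 kPa, V = 6.79 L, T = 662 K.
Step 2 — Adiabatic: T₂/T₁ = (P₂/P₁)^((γ−1)/γ) ⇒ T₂ = 662×(4.00)^0.400 = 1150 K; V₂ = 2.95 L.
ΔU = nCvΔT = 1.58×12.5×(1150−662) = 9700 J.
Q = 0 for an adiabatic process, so W = −ΔU = -9700 J.
Net over both steps: W = -20200 J, Q = -5450 J, ΔU = 14700 J.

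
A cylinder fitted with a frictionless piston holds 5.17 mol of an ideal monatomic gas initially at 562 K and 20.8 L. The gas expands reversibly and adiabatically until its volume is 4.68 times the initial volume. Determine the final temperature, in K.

201 K

P₁ = nRT₁/V₁ = 5.17×8.314×562/20.8 = 1160 kPa.
Adiabatic: TV^(γ−1) = const ⇒ T₂ = 562×(0.214)^0.667 = 201 K; PV^γ = const ⇒ P₂ = 88.7 kPa.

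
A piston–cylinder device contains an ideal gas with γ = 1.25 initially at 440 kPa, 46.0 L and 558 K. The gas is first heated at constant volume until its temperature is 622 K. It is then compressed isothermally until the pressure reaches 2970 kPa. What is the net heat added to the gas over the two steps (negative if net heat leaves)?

n = P₁V₁/(RT₁) = 440×46.0/(8.314×558) = 4.36 mol.
Step 1 — Isochoric: V stays 46.0 L; P/T = const ⇒ T₂ = 622 K, P₂ = 490 kPa.
W = 0 (no volume change).
ΔU = nCvΔT = 4.36×33.3×(622−558) = 9290 J.
Q = ΔU = 9290 J.
State after step 1: P = 490 kPa, V = 46.0 L, T = 622 K.
Step 2 — Isothermal: T stays 622 K; PV = const ⇒ V₂ = 7.60 L, P₂ = 2970 kPa.
ΔU = 0 (ideal gas, T constant).
W = nRT ln(V₂/V₁) = 4.36×8.314×622×ln(0.165) = -40600 J.
Q = ΔU + W = -40600 J.
Net over both steps: W = -40600 J, Q = -31300 J, ΔU = 9290 J.

-31300 J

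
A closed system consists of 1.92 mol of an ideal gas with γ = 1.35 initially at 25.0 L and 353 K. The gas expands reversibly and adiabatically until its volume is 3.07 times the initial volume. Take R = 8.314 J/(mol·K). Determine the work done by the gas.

5230 J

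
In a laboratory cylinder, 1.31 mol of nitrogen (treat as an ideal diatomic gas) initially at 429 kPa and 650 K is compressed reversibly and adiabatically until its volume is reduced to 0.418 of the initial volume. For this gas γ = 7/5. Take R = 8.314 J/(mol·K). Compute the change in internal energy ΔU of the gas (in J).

7390 J

V₁ = nRT₁/P₁ = 1.31×8.314×650/429 = 16.5 L.
Adiabatic: TV^(γ−1) = const ⇒ T₂ = 650×(2.39)^0.400 = 921 K; PV^γ = const ⇒ P₂ = 1450 kPa.
For an ideal gas ΔU = nCvΔT with Cv = (5/2)R = 20.8 J/(mol·K).
ΔU = 1.31×20.8×(921−650) = 7390 J.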